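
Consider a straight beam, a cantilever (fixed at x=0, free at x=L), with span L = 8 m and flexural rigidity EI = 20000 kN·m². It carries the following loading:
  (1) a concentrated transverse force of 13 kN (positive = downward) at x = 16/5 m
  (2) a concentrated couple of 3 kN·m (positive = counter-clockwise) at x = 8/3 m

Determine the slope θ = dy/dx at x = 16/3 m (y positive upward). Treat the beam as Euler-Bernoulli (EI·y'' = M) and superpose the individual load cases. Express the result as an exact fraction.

θ(16/3) = -183/62500 rad

Load 1 — point force P=13 kN at a=16/5 m (b=L-a=24/5):
  θ_1 = -Pa²/(2EI)  [x>a] = -13·(16/5)²/(2·20000) = -52/15625 rad
Load 2 — applied couple M₀=3 kN·m at a=8/3 m (b=L-a=16/3):
  θ_2 = M₀a/EI  [x>a] = 3·(8/3)/20000 = 1/2500 rad
Superposition: θ = Σ θ_i = -183/62500 rad ≈ -0.002928 rad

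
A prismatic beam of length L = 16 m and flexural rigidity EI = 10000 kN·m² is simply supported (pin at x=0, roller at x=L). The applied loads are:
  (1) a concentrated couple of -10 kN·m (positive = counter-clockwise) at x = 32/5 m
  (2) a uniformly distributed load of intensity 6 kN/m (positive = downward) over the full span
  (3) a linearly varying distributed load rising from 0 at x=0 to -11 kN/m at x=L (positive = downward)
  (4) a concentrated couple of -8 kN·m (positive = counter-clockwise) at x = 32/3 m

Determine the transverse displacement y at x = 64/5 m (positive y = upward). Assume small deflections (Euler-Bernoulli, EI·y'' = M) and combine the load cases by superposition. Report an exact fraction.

Load 1 — applied couple M₀=-10 kN·m at a=32/5 m (b=L-a=48/5):
  y_1 = (M₀x³/(6L)-M₀(x-a)²/2+C₁x)/EI  [x>a] with C₁=M₀(3b²-L²)/(6L)=-32/15 = ((-10)·(64/5)³/(6·16)-(-10)·((64/5)-(32/5))²/2+(-32/15)·(64/5))/10000 = -64/15625 m
Load 2 — uniform load w=6 kN/m over full span:
  y_2 = -wx(L³-2Lx²+x³)/(24EI) = -6·(64/5)·(16³-2·16·(64/5)²+(64/5)³)/(24·10000) = -118784/390625 m
Load 3 — triangular load w₀=-11 kN/m (0→w₀ over full span):
  y_3 = -w₀x(7L⁴-10L²x²+3x⁴)/(360LEI) = -(-11)·(64/5)·(7·16⁴-10·16²·(64/5)²+3·(64/5)⁴)/(360·16·10000) = 2861056/9765625 m
Load 4 — applied couple M₀=-8 kN·m at a=32/3 m (b=L-a=16/3):
  y_4 = (M₀x³/(6L)-M₀(x-a)²/2+C₁x)/EI  [x>a] with C₁=M₀(3b²-L²)/(6L)=128/9 = ((-8)·(64/5)³/(6·16)-(-8)·((64/5)-(32/3))²/2+(128/9)·(64/5))/10000 = 1792/703125 m
Superposition: y = Σ y_i = -1112896/87890625 m ≈ -0.012662 m

y(64/5) = -1112896/87890625 m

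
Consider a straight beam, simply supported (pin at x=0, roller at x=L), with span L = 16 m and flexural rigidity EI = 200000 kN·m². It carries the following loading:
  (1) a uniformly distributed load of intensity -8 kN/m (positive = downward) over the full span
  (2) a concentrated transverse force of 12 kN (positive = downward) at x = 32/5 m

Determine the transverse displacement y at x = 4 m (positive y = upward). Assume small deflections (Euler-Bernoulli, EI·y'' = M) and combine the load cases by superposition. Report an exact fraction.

y(4) = 8114/390625 m

Load 1 — uniform load w=-8 kN/m over full span:
  y_1 = -wx(L³-2Lx²+x³)/(24EI) = -(-8)·4·(16³-2·16·4²+4³)/(24·200000) = 76/3125 m
Load 2 — point force P=12 kN at a=32/5 m (b=L-a=48/5):
  y_2 = -Pbx(L²-b²-x²)/(6LEI)  [x≤a] = -12·(48/5)·4·(16²-(48/5)²-4²)/(6·16·200000) = -1386/390625 m
Superposition: y = Σ y_i = 8114/390625 m ≈ 0.020772 m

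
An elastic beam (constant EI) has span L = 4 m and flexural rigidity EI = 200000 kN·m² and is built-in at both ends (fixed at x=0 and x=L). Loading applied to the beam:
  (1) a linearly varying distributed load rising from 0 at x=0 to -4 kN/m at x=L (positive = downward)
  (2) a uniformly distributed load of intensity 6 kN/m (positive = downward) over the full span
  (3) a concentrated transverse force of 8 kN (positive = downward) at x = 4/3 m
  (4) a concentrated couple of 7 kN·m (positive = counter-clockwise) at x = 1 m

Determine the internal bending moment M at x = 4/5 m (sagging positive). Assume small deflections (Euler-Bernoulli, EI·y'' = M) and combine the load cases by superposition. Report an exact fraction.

M(4/5) = 17197/6000 kN·m

Load 1 — triangular load w₀=-4 kN/m (0→w₀ over full span):
  M_1 = 3w₀Lx/20 - w₀L²/30 - w₀x³/(6L) = 3·(-4)·4·(4/5)/20 - (-4)·4²/30 - (-4)·(4/5)³/(6·4) = 112/375 kN·m
Load 2 — uniform load w=6 kN/m over full span:
  M_2 = wLx/2 - wL²/12 - wx²/2 = 6·4·(4/5)/2 - 6·4²/12 - 6·(4/5)²/2 = -8/25 kN·m
Load 3 — point force P=8 kN at a=4/3 m (b=L-a=8/3):
  M_3 = Pb²(3a+b)x/L³ - Pab²/L²  [x≤a] = 8·(8/3)²·(3·(4/3)+(8/3))·(4/5)/4³ - 8·(4/3)·(8/3)²/4² = 0 kN·m
Load 4 — applied couple M₀=7 kN·m at a=1 m (b=L-a=3):
  M_4 = R_Ax - M_A  [x≤a] with R_A=63/32, M_A=-21/16 = (63/32)·(4/5) - (-21/16) = 231/80 kN·m
Superposition: M = Σ M_i = 17197/6000 kN·m ≈ 2.866167 kN·m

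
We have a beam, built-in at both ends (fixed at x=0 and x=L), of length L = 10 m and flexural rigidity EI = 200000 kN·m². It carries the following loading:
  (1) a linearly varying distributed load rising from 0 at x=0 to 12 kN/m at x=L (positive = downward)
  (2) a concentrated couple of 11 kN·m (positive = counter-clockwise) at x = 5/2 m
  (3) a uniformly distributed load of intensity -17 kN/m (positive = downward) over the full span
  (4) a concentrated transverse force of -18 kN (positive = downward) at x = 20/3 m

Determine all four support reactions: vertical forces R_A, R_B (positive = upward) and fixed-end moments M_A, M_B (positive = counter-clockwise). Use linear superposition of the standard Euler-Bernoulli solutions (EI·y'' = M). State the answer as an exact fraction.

R_A = -16903/240 kN, M_A = -1873/16 kN·m, R_B = -13817/240 kN, M_B = 5365/48 kN·m

Load 1 — triangular load w₀=12 kN/m (0→w₀ over full span):
  R_A = 3w₀L/20 = 3·12·10/20 = 18 kN
  M_A = w₀L²/30 = 12·10²/30 = 40 kN·m
  R_B = 7w₀L/20 = 7·12·10/20 = 42 kN
  M_B = -w₀L²/20 = -12·10²/20 = -60 kN·m
Load 2 — applied couple M₀=11 kN·m at a=5/2 m (b=L-a=15/2):
  R_A = 6M₀ab/L³ = 6·11·(5/2)·(15/2)/10³ = 99/80 kN
  M_A = M₀b(2a-b)/L² = 11·(15/2)·(2·(5/2)-(15/2))/10² = -33/16 kN·m
  R_B = -6M₀ab/L³ = -6·11·(5/2)·(15/2)/10³ = -99/80 kN
  M_B = M₀a(2b-a)/L² = 11·(5/2)·(2·(15/2)-(5/2))/10² = 55/16 kN·m
Load 3 — uniform load w=-17 kN/m over full span:
  R_A = wL/2 = (-17)·10/2 = -85 kN
  M_A = wL²/12 = (-17)·10²/12 = -425/3 kN·m
  R_B = wL/2 = (-17)·10/2 = -85 kN
  M_B = -wL²/12 = -(-17)·10²/12 = 425/3 kN·m
Load 4 — point force P=-18 kN at a=20/3 m (b=L-a=10/3):
  R_A = Pb²(3a+b)/L³ = (-18)·(10/3)²·(3·(20/3)+(10/3))/10³ = -14/3 kN
  M_A = Pab²/L² = (-18)·(20/3)·(10/3)²/10² = -40/3 kN·m
  R_B = Pa²(a+3b)/L³ = (-18)·(20/3)²·((20/3)+3·(10/3))/10³ = -40/3 kN
  M_B = -Pa²b/L² = -(-18)·(20/3)²·(10/3)/10² = 80/3 kN·m
Superposition: R_A = -16903/240 kN, M_A = -1873/16 kN·m, R_B = -13817/240 kN, M_B = 5365/48 kN·m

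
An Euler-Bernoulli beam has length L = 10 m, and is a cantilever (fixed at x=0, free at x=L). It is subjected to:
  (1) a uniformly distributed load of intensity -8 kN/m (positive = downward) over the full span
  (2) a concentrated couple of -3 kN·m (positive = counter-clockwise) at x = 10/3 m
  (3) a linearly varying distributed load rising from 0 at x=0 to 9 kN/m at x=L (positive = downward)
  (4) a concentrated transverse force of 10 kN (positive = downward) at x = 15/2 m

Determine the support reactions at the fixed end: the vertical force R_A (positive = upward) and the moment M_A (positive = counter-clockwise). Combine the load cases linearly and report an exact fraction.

Load 1 — uniform load w=-8 kN/m over full span:
  R_A = wL = (-8)·10 = -80 kN
  M_A = wL²/2 = (-8)·10²/2 = -400 kN·m
Load 2 — applied couple M₀=-3 kN·m at a=10/3 m (b=L-a=20/3):
  R_A = 0 kN
  M_A = -M₀ = -(-3) = 3 kN·m
Load 3 — triangular load w₀=9 kN/m (0→w₀ over full span):
  R_A = w₀L/2 = 9·10/2 = 45 kN
  M_A = w₀L²/3 = 9·10²/3 = 300 kN·m
Load 4 — point force P=10 kN at a=15/2 m (b=L-a=5/2):
  R_A = P = 10 kN
  M_A = Pa = 10·(15/2) = 75 kN·m
Superposition: R_A = -25 kN, M_A = -22 kN·m

R_A = -25 kN, M_A = -22 kN·m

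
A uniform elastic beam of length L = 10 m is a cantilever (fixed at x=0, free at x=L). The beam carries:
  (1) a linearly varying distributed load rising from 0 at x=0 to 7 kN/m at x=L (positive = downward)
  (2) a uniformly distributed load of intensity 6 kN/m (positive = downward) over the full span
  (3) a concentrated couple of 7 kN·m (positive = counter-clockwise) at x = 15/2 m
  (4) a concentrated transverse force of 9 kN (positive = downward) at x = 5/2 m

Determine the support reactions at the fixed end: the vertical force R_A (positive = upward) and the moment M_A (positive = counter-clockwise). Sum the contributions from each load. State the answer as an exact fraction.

Load 1 — triangular load w₀=7 kN/m (0→w₀ over full span):
  R_A = w₀L/2 = 7·10/2 = 35 kN
  M_A = w₀L²/3 = 7·10²/3 = 700/3 kN·m
Load 2 — uniform load w=6 kN/m over full span:
  R_A = wL = 6·10 = 60 kN
  M_A = wL²/2 = 6·10²/2 = 300 kN·m
Load 3 — applied couple M₀=7 kN·m at a=15/2 m (b=L-a=5/2):
  R_A = 0 kN
  M_A = -M₀ = -7 kN·m
Load 4 — point force P=9 kN at a=5/2 m (b=L-a=15/2):
  R_A = P = 9 kN
  M_A = Pa = 9·(5/2) = 45/2 kN·m
Superposition: R_A = 104 kN, M_A = 3293/6 kN·m

R_A = 104 kN, M_A = 3293/6 kN·m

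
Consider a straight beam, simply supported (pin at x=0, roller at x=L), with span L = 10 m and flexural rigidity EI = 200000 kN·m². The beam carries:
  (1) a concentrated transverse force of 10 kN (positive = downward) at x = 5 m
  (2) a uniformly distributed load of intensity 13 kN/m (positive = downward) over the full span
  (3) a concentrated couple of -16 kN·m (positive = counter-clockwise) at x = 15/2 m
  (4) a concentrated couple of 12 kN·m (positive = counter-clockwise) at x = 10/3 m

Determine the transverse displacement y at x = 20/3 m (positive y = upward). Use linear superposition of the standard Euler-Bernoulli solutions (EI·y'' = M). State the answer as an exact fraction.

y(20/3) = -15029/1944000 m

Load 1 — point force P=10 kN at a=5 m (b=L-a=5):
  y_1 = -Pa(L-x)(2Lx-a²-x²)/(6LEI)  [x>a] = -10·5·(10-(20/3))·(2·10·(20/3)-5²-(20/3)²)/(6·10·200000) = -23/25920 m
Load 2 — uniform load w=13 kN/m over full span:
  y_2 = -wx(L³-2Lx²+x³)/(24EI) = -13·(20/3)·(10³-2·10·(20/3)²+(20/3)³)/(24·200000) = -143/19440 m
Load 3 — applied couple M₀=-16 kN·m at a=15/2 m (b=L-a=5/2):
  y_3 = (M₀x³/(6L)+C₁x)/EI  [x≤a] with C₁=M₀(3b²-L²)/(6L)=65/3 = ((-16)·(20/3)³/(6·10)+(65/3)·(20/3))/200000 = 53/162000 m
Load 4 — applied couple M₀=12 kN·m at a=10/3 m (b=L-a=20/3):
  y_4 = (M₀x³/(6L)-M₀(x-a)²/2+C₁x)/EI  [x>a] with C₁=M₀(3b²-L²)/(6L)=20/3 = (12·(20/3)³/(6·10)-12·((20/3)-(10/3))²/2+(20/3)·(20/3))/200000 = 1/5400 m
Superposition: y = Σ y_i = -15029/1944000 m ≈ -0.007731 m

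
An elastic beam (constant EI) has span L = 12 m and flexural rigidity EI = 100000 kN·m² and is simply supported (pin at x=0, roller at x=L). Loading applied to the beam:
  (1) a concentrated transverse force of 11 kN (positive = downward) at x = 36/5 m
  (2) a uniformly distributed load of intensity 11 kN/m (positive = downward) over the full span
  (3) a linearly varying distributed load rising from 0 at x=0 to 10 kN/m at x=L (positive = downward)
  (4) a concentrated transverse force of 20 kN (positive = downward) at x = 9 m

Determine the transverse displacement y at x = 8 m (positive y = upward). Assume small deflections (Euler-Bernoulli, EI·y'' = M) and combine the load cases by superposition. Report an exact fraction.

y(8) = -1293373/28125000 m

Load 1 — point force P=11 kN at a=36/5 m (b=L-a=24/5):
  y_1 = -Pa(L-x)(2Lx-a²-x²)/(6LEI)  [x>a] = -11·(36/5)·(12-8)·(2·12·8-(36/5)²-8²)/(6·12·100000) = -1309/390625 m
Load 2 — uniform load w=11 kN/m over full span:
  y_2 = -wx(L³-2Lx²+x³)/(24EI) = -11·8·(12³-2·12·8²+8³)/(24·100000) = -242/9375 m
Load 3 — triangular load w₀=10 kN/m (0→w₀ over full span):
  y_3 = -w₀x(7L⁴-10L²x²+3x⁴)/(360LEI) = -10·8·(7·12⁴-10·12²·8²+3·8⁴)/(360·12·100000) = -68/5625 m
Load 4 — point force P=20 kN at a=9 m (b=L-a=3):
  y_4 = -Pbx(L²-b²-x²)/(6LEI)  [x≤a] = -20·3·8·(12²-3²-8²)/(6·12·100000) = -71/15000 m
Superposition: y = Σ y_i = -1293373/28125000 m ≈ -0.045987 m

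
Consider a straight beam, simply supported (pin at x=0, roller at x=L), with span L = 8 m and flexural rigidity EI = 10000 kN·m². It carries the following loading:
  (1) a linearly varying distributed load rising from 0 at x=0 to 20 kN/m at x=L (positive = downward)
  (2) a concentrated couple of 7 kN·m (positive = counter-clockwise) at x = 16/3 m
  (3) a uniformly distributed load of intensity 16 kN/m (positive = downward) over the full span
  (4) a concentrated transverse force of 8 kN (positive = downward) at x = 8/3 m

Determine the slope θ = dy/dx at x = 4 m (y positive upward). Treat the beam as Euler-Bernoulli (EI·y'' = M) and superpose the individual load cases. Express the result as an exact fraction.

Load 1 — triangular load w₀=20 kN/m (0→w₀ over full span):
  θ_1 = -w₀(7L⁴-30L²x²+15x⁴)/(360LEI) = -20·(7·8⁴-30·8²·4²+15·4⁴)/(360·8·10000) = -7/5625 rad
Load 2 — applied couple M₀=7 kN·m at a=16/3 m (b=L-a=8/3):
  θ_2 = (M₀x²/(2L)+C₁)/EI  [x≤a] with C₁=M₀(3b²-L²)/(6L)=-56/9 = (7·4²/(2·8)+(-56/9))/10000 = 7/90000 rad
Load 3 — uniform load w=16 kN/m over full span:
  θ_3 = -w(L³-6Lx²+4x³)/(24EI) = -16·(8³-6·8·4²+4·4³)/(24·10000) = 0 rad
Load 4 — point force P=8 kN at a=8/3 m (b=L-a=16/3):
  θ_4 = -Pa(2L²-6Lx+3x²+a²)/(6LEI)  [x>a] = -8·(8/3)·(2·8²-6·8·4+3·4²+(8/3)²)/(6·8·10000) = 4/10125 rad
Superposition: θ = Σ θ_i = -1/1296 rad ≈ -0.000772 rad

θ(4) = -1/1296 rad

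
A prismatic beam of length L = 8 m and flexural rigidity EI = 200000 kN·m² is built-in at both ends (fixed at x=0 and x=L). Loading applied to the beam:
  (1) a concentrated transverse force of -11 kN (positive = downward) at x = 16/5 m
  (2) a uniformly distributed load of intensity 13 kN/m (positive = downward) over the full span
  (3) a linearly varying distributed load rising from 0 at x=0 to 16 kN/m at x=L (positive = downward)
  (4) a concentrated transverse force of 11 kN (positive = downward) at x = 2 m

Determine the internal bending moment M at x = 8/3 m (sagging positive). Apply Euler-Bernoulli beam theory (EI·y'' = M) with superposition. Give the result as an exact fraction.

M(8/3) = 2637559/81000 kN·m

Load 1 — point force P=-11 kN at a=16/5 m (b=L-a=24/5):
  M_1 = Pb²(3a+b)x/L³ - Pab²/L²  [x≤a] = (-11)·(24/5)²·(3·(16/5)+(24/5))·(8/3)/8³ - (-11)·(16/5)·(24/5)²/8² = -792/125 kN·m
Load 2 — uniform load w=13 kN/m over full span:
  M_2 = wLx/2 - wL²/12 - wx²/2 = 13·8·(8/3)/2 - 13·8²/12 - 13·(8/3)²/2 = 208/9 kN·m
Load 3 — triangular load w₀=16 kN/m (0→w₀ over full span):
  M_3 = 3w₀Lx/20 - w₀L²/30 - w₀x³/(6L) = 3·16·8·(8/3)/20 - 16·8²/30 - 16·(8/3)³/(6·8) = 4352/405 kN·m
Load 4 — point force P=11 kN at a=2 m (b=L-a=6):
  M_4 = Pa²(a+3b)(L-x)/L³ - Pa²b/L²  [x>a] = 11·2²·(2+3·6)·(8-(8/3))/8³ - 11·2²·6/8² = 121/24 kN·m
Superposition: M = Σ M_i = 2637559/81000 kN·m ≈ 32.562457 kN·m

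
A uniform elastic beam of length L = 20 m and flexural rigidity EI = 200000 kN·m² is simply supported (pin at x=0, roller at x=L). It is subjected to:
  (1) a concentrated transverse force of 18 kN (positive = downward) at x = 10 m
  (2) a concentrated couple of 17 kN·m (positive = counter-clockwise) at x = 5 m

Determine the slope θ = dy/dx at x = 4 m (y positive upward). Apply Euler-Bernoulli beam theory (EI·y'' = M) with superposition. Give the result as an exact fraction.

Load 1 — point force P=18 kN at a=10 m (b=L-a=10):
  θ_1 = -Pb(L²-b²-3x²)/(6LEI)  [x≤a] = -18·10·(20²-10²-3·4²)/(6·20·200000) = -189/100000 rad
Load 2 — applied couple M₀=17 kN·m at a=5 m (b=L-a=15):
  θ_2 = (M₀x²/(2L)+C₁)/EI  [x≤a] with C₁=M₀(3b²-L²)/(6L)=935/24 = (17·4²/(2·20)+(935/24))/200000 = 5491/24000000 rad
Superposition: θ = Σ θ_i = -39869/24000000 rad ≈ -0.001661 rad

θ(4) = -39869/24000000 rad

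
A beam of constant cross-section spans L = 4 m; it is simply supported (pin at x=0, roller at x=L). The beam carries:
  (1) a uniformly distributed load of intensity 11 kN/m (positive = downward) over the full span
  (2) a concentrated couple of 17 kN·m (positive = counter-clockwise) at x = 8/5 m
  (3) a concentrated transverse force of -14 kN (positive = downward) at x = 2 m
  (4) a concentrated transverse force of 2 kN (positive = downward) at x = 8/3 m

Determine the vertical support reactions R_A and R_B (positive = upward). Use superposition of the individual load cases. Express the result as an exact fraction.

Load 1 — uniform load w=11 kN/m over full span:
  R_A = wL/2 = 11·4/2 = 22 kN
  R_B = wL/2 = 11·4/2 = 22 kN
Load 2 — applied couple M₀=17 kN·m at a=8/5 m (b=L-a=12/5):
  R_A = M₀/L = 17/4 kN
  R_B = -M₀/L = -17/4 kN
Load 3 — point force P=-14 kN at a=2 m (b=L-a=2):
  R_A = Pb/L = (-14)·2/4 = -7 kN
  R_B = Pa/L = (-14)·2/4 = -7 kN
Load 4 — point force P=2 kN at a=8/3 m (b=L-a=4/3):
  R_A = Pb/L = 2·(4/3)/4 = 2/3 kN
  R_B = Pa/L = 2·(8/3)/4 = 4/3 kN
Superposition: R_A = 239/12 kN, R_B = 145/12 kN

R_A = 239/12 kN, R_B = 145/12 kN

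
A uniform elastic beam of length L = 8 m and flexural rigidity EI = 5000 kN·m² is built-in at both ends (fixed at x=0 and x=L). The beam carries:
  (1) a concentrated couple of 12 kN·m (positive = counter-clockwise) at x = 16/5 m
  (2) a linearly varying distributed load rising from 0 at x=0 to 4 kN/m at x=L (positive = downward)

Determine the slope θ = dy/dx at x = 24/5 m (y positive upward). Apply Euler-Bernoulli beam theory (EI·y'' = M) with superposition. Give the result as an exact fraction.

Load 1 — applied couple M₀=12 kN·m at a=16/5 m (b=L-a=24/5):
  θ_1 = (R_Ax²/2 - M_Ax - M₀(x-a))/EI  [x>a] with R_A=54/25, M_A=36/25 = ((54/25)·(24/5)²/2 - (36/25)·(24/5) - 12·((24/5)-(16/5)))/5000 = -96/390625 rad
Load 2 — triangular load w₀=4 kN/m (0→w₀ over full span):
  θ_2 = -w₀(2x(L-x)(L-2x)(x+2L)+x²(L-x)²)/(120LEI) = -4·(2·(24/5)·(8-(24/5))·(8-2·(24/5))·((24/5)+2·8)+(24/5)²·(8-(24/5))²)/(120·8·5000) = 256/390625 rad
Superposition: θ = Σ θ_i = 32/78125 rad ≈ 0.000410 rad

θ(24/5) = 32/78125 rad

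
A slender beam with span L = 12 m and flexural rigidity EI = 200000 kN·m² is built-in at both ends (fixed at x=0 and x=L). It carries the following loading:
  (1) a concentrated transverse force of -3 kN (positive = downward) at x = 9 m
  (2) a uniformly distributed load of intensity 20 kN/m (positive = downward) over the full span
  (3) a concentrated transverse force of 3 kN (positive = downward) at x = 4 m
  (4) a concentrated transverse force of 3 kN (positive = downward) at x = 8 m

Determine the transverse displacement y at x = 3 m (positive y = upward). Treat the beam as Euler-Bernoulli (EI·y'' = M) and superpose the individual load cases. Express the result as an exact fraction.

y(3) = -39969/12800000 m

Load 1 — point force P=-3 kN at a=9 m (b=L-a=3):
  y_1 = -Pb²x²(3aL-(3a+b)x)/(6L³EI)  [x≤a] = -(-3)·3²·3²·(3·9·12-(3·9+3)·3)/(6·12³·200000) = 351/12800000 m
Load 2 — uniform load w=20 kN/m over full span:
  y_2 = -wx²(L-x)²/(24EI) = -20·3²·(12-3)²/(24·200000) = -243/80000 m
Load 3 — point force P=3 kN at a=4 m (b=L-a=8):
  y_3 = -Pb²x²(3aL-(3a+b)x)/(6L³EI)  [x≤a] = -3·8²·3²·(3·4·12-(3·4+8)·3)/(6·12³·200000) = -7/100000 m
Load 4 — point force P=3 kN at a=8 m (b=L-a=4):
  y_4 = -Pb²x²(3aL-(3a+b)x)/(6L³EI)  [x≤a] = -3·4²·3²·(3·8·12-(3·8+4)·3)/(6·12³·200000) = -17/400000 m
Superposition: y = Σ y_i = -39969/12800000 m ≈ -0.003123 m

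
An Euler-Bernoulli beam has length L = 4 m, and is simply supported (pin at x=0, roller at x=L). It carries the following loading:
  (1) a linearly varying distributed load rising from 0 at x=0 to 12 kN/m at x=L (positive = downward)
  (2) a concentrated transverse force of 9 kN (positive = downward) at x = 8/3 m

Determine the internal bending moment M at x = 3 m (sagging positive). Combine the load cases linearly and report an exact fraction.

M(3) = 33/2 kN·m

Load 1 — triangular load w₀=12 kN/m (0→w₀ over full span):
  M_1 = w₀Lx/6 - w₀x³/(6L) = 12·4·3/6 - 12·3³/(6·4) = 21/2 kN·m
Load 2 — point force P=9 kN at a=8/3 m (b=L-a=4/3):
  M_2 = Pa(L-x)/L  [x>a] = 9·(8/3)·(4-3)/4 = 6 kN·m
Superposition: M = Σ M_i = 33/2 kN·m ≈ 16.500000 kN·m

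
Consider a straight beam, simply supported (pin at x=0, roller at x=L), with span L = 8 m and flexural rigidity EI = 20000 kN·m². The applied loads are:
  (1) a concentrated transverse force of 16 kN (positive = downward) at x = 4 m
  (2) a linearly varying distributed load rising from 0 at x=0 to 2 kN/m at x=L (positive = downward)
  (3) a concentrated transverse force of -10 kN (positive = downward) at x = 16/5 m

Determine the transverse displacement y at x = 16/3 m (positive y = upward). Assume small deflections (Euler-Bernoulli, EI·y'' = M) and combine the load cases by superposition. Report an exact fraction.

Load 1 — point force P=16 kN at a=4 m (b=L-a=4):
  y_1 = -Pa(L-x)(2Lx-a²-x²)/(6LEI)  [x>a] = -16·4·(8-(16/3))·(2·8·(16/3)-4²-(16/3)²)/(6·8·20000) = -368/50625 m
Load 2 — triangular load w₀=2 kN/m (0→w₀ over full span):
  y_2 = -w₀x(7L⁴-10L²x²+3x⁴)/(360LEI) = -2·(16/3)·(7·8⁴-10·8²·(16/3)²+3·(16/3)⁴)/(360·8·20000) = -1088/455625 m
Load 3 — point force P=-10 kN at a=16/5 m (b=L-a=24/5):
  y_3 = -Pa(L-x)(2Lx-a²-x²)/(6LEI)  [x>a] = -(-10)·(16/5)·(8-(16/3))·(2·8·(16/3)-(16/5)²-(16/3)²)/(6·8·20000) = 5248/1265625 m
Superposition: y = Σ y_i = -62768/11390625 m ≈ -0.005510 m

y(16/3) = -62768/11390625 m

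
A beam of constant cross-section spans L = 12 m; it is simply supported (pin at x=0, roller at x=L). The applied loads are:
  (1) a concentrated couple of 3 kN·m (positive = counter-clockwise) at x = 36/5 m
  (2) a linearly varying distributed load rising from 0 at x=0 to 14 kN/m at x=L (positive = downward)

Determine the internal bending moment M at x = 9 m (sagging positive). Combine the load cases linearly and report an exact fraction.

Load 1 — applied couple M₀=3 kN·m at a=36/5 m (b=L-a=24/5):
  M_1 = M₀x/L - M₀  [x>a] = 3·9/12 - 3 = -3/4 kN·m
Load 2 — triangular load w₀=14 kN/m (0→w₀ over full span):
  M_2 = w₀Lx/6 - w₀x³/(6L) = 14·12·9/6 - 14·9³/(6·12) = 441/4 kN·m
Superposition: M = Σ M_i = 219/2 kN·m ≈ 109.500000 kN·m

M(9) = 219/2 kN·m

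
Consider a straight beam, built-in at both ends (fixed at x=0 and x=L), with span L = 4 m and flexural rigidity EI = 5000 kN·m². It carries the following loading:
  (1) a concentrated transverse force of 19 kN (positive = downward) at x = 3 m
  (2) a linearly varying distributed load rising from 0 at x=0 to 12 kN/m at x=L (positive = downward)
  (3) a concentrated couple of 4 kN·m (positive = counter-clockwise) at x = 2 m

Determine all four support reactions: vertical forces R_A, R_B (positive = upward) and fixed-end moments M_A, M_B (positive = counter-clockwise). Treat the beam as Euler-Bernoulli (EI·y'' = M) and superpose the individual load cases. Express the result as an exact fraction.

Load 1 — point force P=19 kN at a=3 m (b=L-a=1):
  R_A = Pb²(3a+b)/L³ = 19·1²·(3·3+1)/4³ = 95/32 kN
  M_A = Pab²/L² = 19·3·1²/4² = 57/16 kN·m
  R_B = Pa²(a+3b)/L³ = 19·3²·(3+3·1)/4³ = 513/32 kN
  M_B = -Pa²b/L² = -19·3²·1/4² = -171/16 kN·m
Load 2 — triangular load w₀=12 kN/m (0→w₀ over full span):
  R_A = 3w₀L/20 = 3·12·4/20 = 36/5 kN
  M_A = w₀L²/30 = 12·4²/30 = 32/5 kN·m
  R_B = 7w₀L/20 = 7·12·4/20 = 84/5 kN
  M_B = -w₀L²/20 = -12·4²/20 = -48/5 kN·m
Load 3 — applied couple M₀=4 kN·m at a=2 m (b=L-a=2):
  R_A = 6M₀ab/L³ = 6·4·2·2/4³ = 3/2 kN
  M_A = M₀b(2a-b)/L² = 4·2·(2·2-2)/4² = 1 kN·m
  R_B = -6M₀ab/L³ = -6·4·2·2/4³ = -3/2 kN
  M_B = M₀a(2b-a)/L² = 4·2·(2·2-2)/4² = 1 kN·m
Superposition: R_A = 1867/160 kN, M_A = 877/80 kN·m, R_B = 5013/160 kN, M_B = -1543/80 kN·m

R_A = 1867/160 kN, M_A = 877/80 kN·m, R_B = 5013/160 kN, M_B = -1543/80 kN·m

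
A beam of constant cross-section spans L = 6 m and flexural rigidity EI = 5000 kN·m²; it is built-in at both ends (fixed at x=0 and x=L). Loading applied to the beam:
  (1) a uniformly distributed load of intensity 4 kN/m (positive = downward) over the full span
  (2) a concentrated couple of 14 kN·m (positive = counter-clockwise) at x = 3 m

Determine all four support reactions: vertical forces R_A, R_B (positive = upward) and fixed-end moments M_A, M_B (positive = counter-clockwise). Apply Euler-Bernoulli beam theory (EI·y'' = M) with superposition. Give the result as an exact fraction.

R_A = 31/2 kN, M_A = 31/2 kN·m, R_B = 17/2 kN, M_B = -17/2 kN·m

Load 1 — uniform load w=4 kN/m over full span:
  R_A = wL/2 = 4·6/2 = 12 kN
  M_A = wL²/12 = 4·6²/12 = 12 kN·m
  R_B = wL/2 = 4·6/2 = 12 kN
  M_B = -wL²/12 = -4·6²/12 = -12 kN·m
Load 2 — applied couple M₀=14 kN·m at a=3 m (b=L-a=3):
  R_A = 6M₀ab/L³ = 6·14·3·3/6³ = 7/2 kN
  M_A = M₀b(2a-b)/L² = 14·3·(2·3-3)/6² = 7/2 kN·m
  R_B = -6M₀ab/L³ = -6·14·3·3/6³ = -7/2 kN
  M_B = M₀a(2b-a)/L² = 14·3·(2·3-3)/6² = 7/2 kN·m
Superposition: R_A = 31/2 kN, M_A = 31/2 kN·m, R_B = 17/2 kN, M_B = -17/2 kN·m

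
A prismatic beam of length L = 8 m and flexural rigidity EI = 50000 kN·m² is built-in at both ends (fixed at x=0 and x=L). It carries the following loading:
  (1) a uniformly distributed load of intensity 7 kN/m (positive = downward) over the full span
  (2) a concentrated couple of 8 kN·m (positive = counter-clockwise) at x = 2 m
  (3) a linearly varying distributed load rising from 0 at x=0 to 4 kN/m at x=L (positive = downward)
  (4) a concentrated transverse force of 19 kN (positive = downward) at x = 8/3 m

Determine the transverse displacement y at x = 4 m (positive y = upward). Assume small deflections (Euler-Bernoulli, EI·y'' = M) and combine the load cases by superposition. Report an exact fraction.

y(4) = -1271/506250 m

Load 1 — uniform load w=7 kN/m over full span:
  y_1 = -wx²(L-x)²/(24EI) = -7·4²·(8-4)²/(24·50000) = -14/9375 m
Load 2 — applied couple M₀=8 kN·m at a=2 m (b=L-a=6):
  y_2 = (R_Ax³/6 - M_Ax²/2 - M₀(x-a)²/2)/EI  [x>a] with R_A=9/8, M_A=-3/2 = ((9/8)·4³/6 - (-3/2)·4²/2 - 8·(4-2)²/2)/50000 = 1/6250 m
Load 3 — triangular load w₀=4 kN/m (0→w₀ over full span):
  y_3 = -w₀x²(L-x)²(x+2L)/(120LEI) = -4·4²·(8-4)²·(4+2·8)/(120·8·50000) = -4/9375 m
Load 4 — point force P=19 kN at a=8/3 m (b=L-a=16/3):
  y_4 = -Pa²(L-x)²(3bL-(3b+a)(L-x))/(6L³EI)  [x>a] = -19·(8/3)²·(8-4)²·(3·(16/3)·8-(3·(16/3)+(8/3))·(8-4))/(6·8³·50000) = -38/50625 m
Superposition: y = Σ y_i = -1271/506250 m ≈ -0.002511 m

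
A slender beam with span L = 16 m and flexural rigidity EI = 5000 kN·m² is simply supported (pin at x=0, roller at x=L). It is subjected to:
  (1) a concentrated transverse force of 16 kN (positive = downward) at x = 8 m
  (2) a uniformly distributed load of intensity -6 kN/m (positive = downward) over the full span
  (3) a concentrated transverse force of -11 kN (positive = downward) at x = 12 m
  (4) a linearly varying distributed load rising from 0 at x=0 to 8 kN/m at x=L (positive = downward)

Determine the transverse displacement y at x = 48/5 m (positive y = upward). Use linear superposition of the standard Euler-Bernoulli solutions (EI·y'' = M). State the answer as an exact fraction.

y(48/5) = 1810148/9765625 m

Load 1 — point force P=16 kN at a=8 m (b=L-a=8):
  y_1 = -Pa(L-x)(2Lx-a²-x²)/(6LEI)  [x>a] = -16·8·(16-(48/5))·(2·16·(48/5)-8²-(48/5)²)/(6·16·5000) = -60416/234375 m
Load 2 — uniform load w=-6 kN/m over full span:
  y_2 = -wx(L³-2Lx²+x³)/(24EI) = -(-6)·(48/5)·(16³-2·16·(48/5)²+(48/5)³)/(24·5000) = 380928/390625 m
Load 3 — point force P=-11 kN at a=12 m (b=L-a=4):
  y_3 = -Pbx(L²-b²-x²)/(6LEI)  [x≤a] = -(-11)·4·(48/5)·(16²-4²-(48/5)²)/(6·16·5000) = 10164/78125 m
Load 4 — triangular load w₀=8 kN/m (0→w₀ over full span):
  y_4 = -w₀x(7L⁴-10L²x²+3x⁴)/(360LEI) = -8·(48/5)·(7·16⁴-10·16²·(48/5)²+3·(48/5)⁴)/(360·16·5000) = -19398656/29296875 m
Superposition: y = Σ y_i = 1810148/9765625 m ≈ 0.185359 m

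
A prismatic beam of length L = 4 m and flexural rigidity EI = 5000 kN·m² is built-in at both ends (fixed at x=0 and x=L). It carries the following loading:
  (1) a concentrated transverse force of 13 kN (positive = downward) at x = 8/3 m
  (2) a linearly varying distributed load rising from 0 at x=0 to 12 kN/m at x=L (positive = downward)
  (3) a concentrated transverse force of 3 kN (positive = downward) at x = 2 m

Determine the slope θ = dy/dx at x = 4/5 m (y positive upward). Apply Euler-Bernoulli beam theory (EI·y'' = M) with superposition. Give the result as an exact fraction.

θ(4/5) = -47167/42187500 rad

Load 1 — point force P=13 kN at a=8/3 m (b=L-a=4/3):
  θ_1 = -Pb²x(2aL-(3a+b)x)/(2L³EI)  [x≤a] = -13·(4/3)²·(4/5)·(2·(8/3)·4-(3·(8/3)+(4/3))·(4/5))/(2·4³·5000) = -169/421875 rad
Load 2 — triangular load w₀=12 kN/m (0→w₀ over full span):
  θ_2 = -w₀(2x(L-x)(L-2x)(x+2L)+x²(L-x)²)/(120LEI) = -12·(2·(4/5)·(4-(4/5))·(4-2·(4/5))·((4/5)+2·4)+(4/5)²·(4-(4/5))²)/(120·4·5000) = -224/390625 rad
Load 3 — point force P=3 kN at a=2 m (b=L-a=2):
  θ_3 = -Pb²x(2aL-(3a+b)x)/(2L³EI)  [x≤a] = -3·2²·(4/5)·(2·2·4-(3·2+2)·(4/5))/(2·4³·5000) = -9/62500 rad
Superposition: θ = Σ θ_i = -47167/42187500 rad ≈ -0.001118 rad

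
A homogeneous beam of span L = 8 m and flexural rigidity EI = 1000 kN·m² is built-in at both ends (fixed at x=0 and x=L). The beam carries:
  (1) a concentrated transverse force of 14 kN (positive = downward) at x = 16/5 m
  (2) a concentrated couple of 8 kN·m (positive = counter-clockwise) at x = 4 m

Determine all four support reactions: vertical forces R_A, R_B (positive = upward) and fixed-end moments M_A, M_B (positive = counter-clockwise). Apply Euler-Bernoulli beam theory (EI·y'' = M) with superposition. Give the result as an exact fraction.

R_A = 2643/250 kN, M_A = 2266/125 kN·m, R_B = 857/250 kN, M_B = -1094/125 kN·m

Load 1 — point force P=14 kN at a=16/5 m (b=L-a=24/5):
  R_A = Pb²(3a+b)/L³ = 14·(24/5)²·(3·(16/5)+(24/5))/8³ = 1134/125 kN
  M_A = Pab²/L² = 14·(16/5)·(24/5)²/8² = 2016/125 kN·m
  R_B = Pa²(a+3b)/L³ = 14·(16/5)²·((16/5)+3·(24/5))/8³ = 616/125 kN
  M_B = -Pa²b/L² = -14·(16/5)²·(24/5)/8² = -1344/125 kN·m
Load 2 — applied couple M₀=8 kN·m at a=4 m (b=L-a=4):
  R_A = 6M₀ab/L³ = 6·8·4·4/8³ = 3/2 kN
  M_A = M₀b(2a-b)/L² = 8·4·(2·4-4)/8² = 2 kN·m
  R_B = -6M₀ab/L³ = -6·8·4·4/8³ = -3/2 kN
  M_B = M₀a(2b-a)/L² = 8·4·(2·4-4)/8² = 2 kN·m
Superposition: R_A = 2643/250 kN, M_A = 2266/125 kN·m, R_B = 857/250 kN, M_B = -1094/125 kN·m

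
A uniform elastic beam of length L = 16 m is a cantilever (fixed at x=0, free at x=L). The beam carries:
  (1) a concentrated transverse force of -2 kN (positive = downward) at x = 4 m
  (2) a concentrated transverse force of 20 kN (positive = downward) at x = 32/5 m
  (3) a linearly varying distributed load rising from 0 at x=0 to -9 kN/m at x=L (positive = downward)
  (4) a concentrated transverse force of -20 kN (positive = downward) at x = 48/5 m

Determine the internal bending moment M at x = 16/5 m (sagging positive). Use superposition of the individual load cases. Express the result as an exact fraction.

M(16/5) = 75784/125 kN·m

Load 1 — point force P=-2 kN at a=4 m (b=L-a=12):
  M_1 = -P(a-x)  [x≤a] = -(-2)·(4-(16/5)) = 8/5 kN·m
Load 2 — point force P=20 kN at a=32/5 m (b=L-a=48/5):
  M_2 = -P(a-x)  [x≤a] = -20·((32/5)-(16/5)) = -64 kN·m
Load 3 — triangular load w₀=-9 kN/m (0→w₀ over full span):
  M_3 = w₀Lx/2 - w₀L²/3 - w₀x³/(6L) = (-9)·16·(16/5)/2 - (-9)·16²/3 - (-9)·(16/5)³/(6·16) = 67584/125 kN·m
Load 4 — point force P=-20 kN at a=48/5 m (b=L-a=32/5):
  M_4 = -P(a-x)  [x≤a] = -(-20)·((48/5)-(16/5)) = 128 kN·m
Superposition: M = Σ M_i = 75784/125 kN·m ≈ 606.272000 kN·m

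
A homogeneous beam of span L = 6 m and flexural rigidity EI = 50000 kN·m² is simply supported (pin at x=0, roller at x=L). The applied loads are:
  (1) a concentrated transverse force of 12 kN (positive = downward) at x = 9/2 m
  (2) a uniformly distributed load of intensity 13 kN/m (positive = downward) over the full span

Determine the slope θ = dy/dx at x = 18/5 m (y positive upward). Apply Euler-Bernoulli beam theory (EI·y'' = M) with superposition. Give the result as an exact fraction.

Load 1 — point force P=12 kN at a=9/2 m (b=L-a=3/2):
  θ_1 = -Pb(L²-b²-3x²)/(6LEI)  [x≤a] = -12·(3/2)·(6²-(3/2)²-3·(18/5)²)/(6·6·50000) = 513/10000000 rad
Load 2 — uniform load w=13 kN/m over full span:
  θ_2 = -w(L³-6Lx²+4x³)/(24EI) = -13·(6³-6·6·(18/5)²+4·(18/5)³)/(24·50000) = 4329/6250000 rad
Superposition: θ = Σ θ_i = 37197/50000000 rad ≈ 0.000744 rad

θ(18/5) = 37197/50000000 rad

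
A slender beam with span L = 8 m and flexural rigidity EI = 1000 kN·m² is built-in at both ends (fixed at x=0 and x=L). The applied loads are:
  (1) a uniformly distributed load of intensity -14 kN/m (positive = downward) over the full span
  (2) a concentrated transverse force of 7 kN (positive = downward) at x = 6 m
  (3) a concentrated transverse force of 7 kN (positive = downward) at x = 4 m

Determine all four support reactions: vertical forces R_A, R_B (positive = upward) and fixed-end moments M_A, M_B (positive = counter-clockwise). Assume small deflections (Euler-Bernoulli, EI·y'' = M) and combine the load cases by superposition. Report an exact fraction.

R_A = -1645/32 kN, M_A = -1561/24 kN·m, R_B = -1491/32 kN, M_B = 1435/24 kN·m

Load 1 — uniform load w=-14 kN/m over full span:
  R_A = wL/2 = (-14)·8/2 = -56 kN
  M_A = wL²/12 = (-14)·8²/12 = -224/3 kN·m
  R_B = wL/2 = (-14)·8/2 = -56 kN
  M_B = -wL²/12 = -(-14)·8²/12 = 224/3 kN·m
Load 2 — point force P=7 kN at a=6 m (b=L-a=2):
  R_A = Pb²(3a+b)/L³ = 7·2²·(3·6+2)/8³ = 35/32 kN
  M_A = Pab²/L² = 7·6·2²/8² = 21/8 kN·m
  R_B = Pa²(a+3b)/L³ = 7·6²·(6+3·2)/8³ = 189/32 kN
  M_B = -Pa²b/L² = -7·6²·2/8² = -63/8 kN·m
Load 3 — point force P=7 kN at a=4 m (b=L-a=4):
  R_A = Pb²(3a+b)/L³ = 7·4²·(3·4+4)/8³ = 7/2 kN
  M_A = Pab²/L² = 7·4·4²/8² = 7 kN·m
  R_B = Pa²(a+3b)/L³ = 7·4²·(4+3·4)/8³ = 7/2 kN
  M_B = -Pa²b/L² = -7·4²·4/8² = -7 kN·m
Superposition: R_A = -1645/32 kN, M_A = -1561/24 kN·m, R_B = -1491/32 kN, M_B = 1435/24 kN·m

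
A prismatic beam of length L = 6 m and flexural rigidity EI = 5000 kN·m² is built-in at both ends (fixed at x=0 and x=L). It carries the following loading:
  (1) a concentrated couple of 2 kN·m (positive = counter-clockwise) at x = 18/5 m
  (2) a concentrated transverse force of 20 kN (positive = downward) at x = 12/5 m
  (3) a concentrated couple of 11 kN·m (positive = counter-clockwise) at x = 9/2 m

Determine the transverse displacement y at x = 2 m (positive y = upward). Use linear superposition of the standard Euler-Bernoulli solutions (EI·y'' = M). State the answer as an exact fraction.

Load 1 — applied couple M₀=2 kN·m at a=18/5 m (b=L-a=12/5):
  y_1 = (R_Ax³/6 - M_Ax²/2)/EI  [x≤a] with R_A=12/25, M_A=16/25 = ((12/25)·2³/6 - (16/25)·2²/2)/5000 = -2/15625 m
Load 2 — point force P=20 kN at a=12/5 m (b=L-a=18/5):
  y_2 = -Pb²x²(3aL-(3a+b)x)/(6L³EI)  [x≤a] = -20·(18/5)²·2²·(3·(12/5)·6-(3·(12/5)+(18/5))·2)/(6·6³·5000) = -54/15625 m
Load 3 — applied couple M₀=11 kN·m at a=9/2 m (b=L-a=3/2):
  y_3 = (R_Ax³/6 - M_Ax²/2)/EI  [x≤a] with R_A=33/16, M_A=55/16 = ((33/16)·2³/6 - (55/16)·2²/2)/5000 = -33/40000 m
Superposition: y = Σ y_i = -4409/1000000 m ≈ -0.004409 m

y(2) = -4409/1000000 m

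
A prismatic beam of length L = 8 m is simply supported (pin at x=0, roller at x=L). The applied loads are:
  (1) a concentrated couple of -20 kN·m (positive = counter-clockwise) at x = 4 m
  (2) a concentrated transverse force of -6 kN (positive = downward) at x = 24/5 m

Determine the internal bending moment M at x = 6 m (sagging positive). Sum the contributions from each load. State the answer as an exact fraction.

M(6) = -11/5 kN·m

Load 1 — applied couple M₀=-20 kN·m at a=4 m (b=L-a=4):
  M_1 = M₀x/L - M₀  [x>a] = (-20)·6/8 - (-20) = 5 kN·m
Load 2 — point force P=-6 kN at a=24/5 m (b=L-a=16/5):
  M_2 = Pa(L-x)/L  [x>a] = (-6)·(24/5)·(8-6)/8 = -36/5 kN·m
Superposition: M = Σ M_i = -11/5 kN·m ≈ -2.200000 kN·m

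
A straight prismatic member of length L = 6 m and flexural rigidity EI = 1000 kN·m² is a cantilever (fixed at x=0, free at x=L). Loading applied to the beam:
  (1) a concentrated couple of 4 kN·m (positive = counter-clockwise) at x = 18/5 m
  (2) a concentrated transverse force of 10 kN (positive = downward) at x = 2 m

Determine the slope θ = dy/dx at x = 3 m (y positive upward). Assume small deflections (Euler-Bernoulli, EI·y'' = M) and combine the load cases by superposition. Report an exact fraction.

θ(3) = -1/125 rad

Load 1 — applied couple M₀=4 kN·m at a=18/5 m (b=L-a=12/5):
  θ_1 = M₀x/EI  [x≤a] = 4·3/1000 = 3/250 rad
Load 2 — point force P=10 kN at a=2 m (b=L-a=4):
  θ_2 = -Pa²/(2EI)  [x>a] = -10·2²/(2·1000) = -1/50 rad
Superposition: θ = Σ θ_i = -1/125 rad ≈ -0.008000 rad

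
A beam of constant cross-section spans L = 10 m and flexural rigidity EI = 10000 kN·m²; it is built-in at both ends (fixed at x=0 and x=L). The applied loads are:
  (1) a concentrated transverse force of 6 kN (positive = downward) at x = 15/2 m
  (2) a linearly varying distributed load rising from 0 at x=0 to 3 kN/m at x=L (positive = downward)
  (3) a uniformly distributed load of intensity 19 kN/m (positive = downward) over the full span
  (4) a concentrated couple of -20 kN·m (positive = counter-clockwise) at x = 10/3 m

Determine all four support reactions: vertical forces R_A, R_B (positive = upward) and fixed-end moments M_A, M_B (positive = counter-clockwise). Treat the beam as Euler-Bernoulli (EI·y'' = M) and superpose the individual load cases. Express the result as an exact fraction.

R_A = 4693/48 kN, M_A = 8215/48 kN·m, R_B = 5435/48 kN, M_B = -3015/16 kN·m

Load 1 — point force P=6 kN at a=15/2 m (b=L-a=5/2):
  R_A = Pb²(3a+b)/L³ = 6·(5/2)²·(3·(15/2)+(5/2))/10³ = 15/16 kN
  M_A = Pab²/L² = 6·(15/2)·(5/2)²/10² = 45/16 kN·m
  R_B = Pa²(a+3b)/L³ = 6·(15/2)²·((15/2)+3·(5/2))/10³ = 81/16 kN
  M_B = -Pa²b/L² = -6·(15/2)²·(5/2)/10² = -135/16 kN·m
Load 2 — triangular load w₀=3 kN/m (0→w₀ over full span):
  R_A = 3w₀L/20 = 3·3·10/20 = 9/2 kN
  M_A = w₀L²/30 = 3·10²/30 = 10 kN·m
  R_B = 7w₀L/20 = 7·3·10/20 = 21/2 kN
  M_B = -w₀L²/20 = -3·10²/20 = -15 kN·m
Load 3 — uniform load w=19 kN/m over full span:
  R_A = wL/2 = 19·10/2 = 95 kN
  M_A = wL²/12 = 19·10²/12 = 475/3 kN·m
  R_B = wL/2 = 19·10/2 = 95 kN
  M_B = -wL²/12 = -19·10²/12 = -475/3 kN·m
Load 4 — applied couple M₀=-20 kN·m at a=10/3 m (b=L-a=20/3):
  R_A = 6M₀ab/L³ = 6·(-20)·(10/3)·(20/3)/10³ = -8/3 kN
  M_A = M₀b(2a-b)/L² = (-20)·(20/3)·(2·(10/3)-(20/3))/10² = 0 kN·m
  R_B = -6M₀ab/L³ = -6·(-20)·(10/3)·(20/3)/10³ = 8/3 kN
  M_B = M₀a(2b-a)/L² = (-20)·(10/3)·(2·(20/3)-(10/3))/10² = -20/3 kN·m
Superposition: R_A = 4693/48 kN, M_A = 8215/48 kN·m, R_B = 5435/48 kN, M_B = -3015/16 kN·m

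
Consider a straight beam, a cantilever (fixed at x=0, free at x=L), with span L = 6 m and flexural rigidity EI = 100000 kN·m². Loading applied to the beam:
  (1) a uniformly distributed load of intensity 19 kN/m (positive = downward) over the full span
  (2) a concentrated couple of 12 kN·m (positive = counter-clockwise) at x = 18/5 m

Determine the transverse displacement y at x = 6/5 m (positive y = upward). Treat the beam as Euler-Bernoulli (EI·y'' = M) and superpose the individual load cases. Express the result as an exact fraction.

Load 1 — uniform load w=19 kN/m over full span:
  y_1 = -wx²(x²-4Lx+6L²)/(24EI) = -19·(6/5)²·((6/5)²-4·6·(6/5)+6·6²)/(24·100000) = -67203/31250000 m
Load 2 — applied couple M₀=12 kN·m at a=18/5 m (b=L-a=12/5):
  y_2 = M₀x²/(2EI)  [x≤a] = 12·(6/5)²/(2·100000) = 27/312500 m
Superposition: y = Σ y_i = -64503/31250000 m ≈ -0.002064 m

y(6/5) = -64503/31250000 m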